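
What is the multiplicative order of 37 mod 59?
58

59 is prime, so ord(37) divides φ(59) = 58.
Divisors of 58: 1, 2, 29, 58.
Repeated squaring: 37^1 ≡ 37, 37^2 ≡ 12, 37^4 ≡ 26, 37^8 ≡ 27, 37^16 ≡ 21, 37^32 ≡ 28 (mod 59).
Test 37^d mod 59 for each divisor d in increasing order:
37^1 ≡ 37
37^2 ≡ 12
37^29 = 37^16·37^8·37^4·37^1 ≡ 58
37^58 = 37^32·37^16·37^8·37^2 ≡ 1  ← first divisor giving 1
The order is 58.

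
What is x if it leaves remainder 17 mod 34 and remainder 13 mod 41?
833

Using Chinese Remainder Theorem:
M = 34 × 41 = 1394
M1 = 41, M2 = 34
y1 = 41^(-1) mod 34 = 5
y2 = 34^(-1) mod 41 = 35
x = (17×41×5 + 13×34×35) mod 1394 = 833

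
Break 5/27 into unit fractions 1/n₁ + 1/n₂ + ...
1/6 + 1/54

Greedy algorithm:
5/27: ceiling(27/5) = 6, use 1/6
1/54: ceiling(54/1) = 54, use 1/54
Result: 5/27 = 1/6 + 1/54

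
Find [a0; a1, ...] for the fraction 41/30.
[1; 2, 1, 2, 1, 2]

Euclidean algorithm steps:
41 = 1 × 30 + 11
30 = 2 × 11 + 8
11 = 1 × 8 + 3
8 = 2 × 3 + 2
3 = 1 × 2 + 1
2 = 2 × 1 + 0
Continued fraction: [1; 2, 1, 2, 1, 2]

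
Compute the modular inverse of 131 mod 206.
195

gcd(131, 206) = 1, so the inverse exists.
Extended Euclidean algorithm on (206, 131):
206 = 1 × 131 + 75  ⟹  75 = (1)·206 + (-1)·131
131 = 1 × 75 + 56  ⟹  56 = (-1)·206 + (2)·131
75 = 1 × 56 + 19  ⟹  19 = (2)·206 + (-3)·131
56 = 2 × 19 + 18  ⟹  18 = (-5)·206 + (8)·131
19 = 1 × 18 + 1  ⟹  1 = (7)·206 + (-11)·131
So (-11)·131 ≡ 1 (mod 206), i.e. 131^(-1) ≡ -11 ≡ 195 (mod 206).
Check: 131 × 195 = 25545 ≡ 1 (mod 206)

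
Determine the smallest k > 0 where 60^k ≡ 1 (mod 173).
43

173 is prime, so ord(60) divides φ(173) = 172.
Divisors of 172: 1, 2, 4, 43, 86, 172.
Repeated squaring: 60^1 ≡ 60, 60^2 ≡ 140, 60^4 ≡ 51, 60^8 ≡ 6, 60^16 ≡ 36, 60^32 ≡ 85, 60^64 ≡ 132, 60^128 ≡ 124 (mod 173).
Test 60^d mod 173 for each divisor d in increasing order:
60^1 ≡ 60
60^2 ≡ 140
60^4 ≡ 51
60^43 = 60^32·60^8·60^2·60^1 ≡ 1  ← first divisor giving 1
The order is 43.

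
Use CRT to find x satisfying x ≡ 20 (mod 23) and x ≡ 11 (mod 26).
89

Using Chinese Remainder Theorem:
M = 23 × 26 = 598
M1 = 26, M2 = 23
y1 = 26^(-1) mod 23 = 8
y2 = 23^(-1) mod 26 = 17
x = (20×26×8 + 11×23×17) mod 598 = 89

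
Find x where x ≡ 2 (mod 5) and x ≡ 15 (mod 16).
47

Using Chinese Remainder Theorem:
M = 5 × 16 = 80
M1 = 16, M2 = 5
y1 = 16^(-1) mod 5 = 1
y2 = 5^(-1) mod 16 = 13
x = (2×16×1 + 15×5×13) mod 80 = 47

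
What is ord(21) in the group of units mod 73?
24

73 is prime, so ord(21) divides φ(73) = 72.
Divisors of 72: 1, 2, 3, 4, 6, 8, 9, 12, 18, 24, 36, 72.
Repeated squaring: 21^1 ≡ 21, 21^2 ≡ 3, 21^4 ≡ 9, 21^8 ≡ 8, 21^16 ≡ 64, 21^32 ≡ 8, 21^64 ≡ 64 (mod 73).
Test 21^d mod 73 for each divisor d in increasing order:
21^1 ≡ 21
21^2 ≡ 3
21^3 = 21^2·21^1 ≡ 63
21^4 ≡ 9
21^6 = 21^4·21^2 ≡ 27
21^8 ≡ 8
21^9 = 21^8·21^1 ≡ 22
21^12 = 21^8·21^4 ≡ 72
21^18 = 21^16·21^2 ≡ 46
21^24 = 21^16·21^8 ≡ 1  ← first divisor giving 1
The order is 24.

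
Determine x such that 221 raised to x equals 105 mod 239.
125

Baby-step giant-step with step n = ⌈√239⌉ = 16.
Baby steps 221^j mod 239 (j:value) for j=0..15: 0:1, 1:221, 2:85, 3:143, 4:55, 5:205, 6:134, 7:217, 8:157, 9:42, 10:200, 11:224, 12:31, 13:159, 14:6, 15:131.
Giant-step multiplier: 221^(-16) ≡ 221^(238-16) = 221^222 ≡ 127 (mod 239).
Giant steps γ_i = 105·127^i mod 239: γ_0=105, γ_1=190, γ_2=230, γ_3=52, γ_4=151, γ_5=57, γ_6=69, γ_7=159 (in table at j=13).
x = i·n + j = 7·16 + 13 = 125.
Check: 221^125 ≡ 105 (mod 239).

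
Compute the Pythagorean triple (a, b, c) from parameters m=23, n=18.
(205, 828, 853)

Euclid's formula: a = m² - n², b = 2mn, c = m² + n²
m = 23, n = 18
a = 23² - 18² = 529 - 324 = 205
b = 2 × 23 × 18 = 828
c = 23² + 18² = 529 + 324 = 853
Verification: 205² + 828² = 42025 + 685584 = 727609 = 853² ✓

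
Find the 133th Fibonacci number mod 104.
65

Matrix identity: Q^n = [[F_(n+1), F_n], [F_n, F_(n-1)]] with Q = [[1,1],[1,0]].
n = 133 = 10000101₂. Square-and-multiply, entries mod 104:
Q^1 = [[1,1],[1,0]]
Q^2 = (Q^1)² = [[2,1],[1,1]]
Q^4 = (Q^2)² = [[5,3],[3,2]]
Q^8 = (Q^4)² = [[34,21],[21,13]]
Q^16 = (Q^8)² = [[37,51],[51,90]]
Q^33 = (Q^16)²·Q = [[47,18],[18,29]]
Q^66 = (Q^33)² = [[37,16],[16,21]]
Q^133 = (Q^66)²·Q = [[57,65],[65,96]]
F_133 mod 104 = Q^133[0][1] = 65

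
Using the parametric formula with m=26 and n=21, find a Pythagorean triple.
(235, 1092, 1117)

Euclid's formula: a = m² - n², b = 2mn, c = m² + n²
m = 26, n = 21
a = 26² - 21² = 676 - 441 = 235
b = 2 × 26 × 21 = 1092
c = 26² + 21² = 676 + 441 = 1117
Verification: 235² + 1092² = 55225 + 1192464 = 1247689 = 1117² ✓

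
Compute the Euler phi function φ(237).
156

237 = 3 × 79
φ(n) = n × ∏(1 - 1/p) for each prime p dividing n
φ(237) = 237 × (1 - 1/3) × (1 - 1/79) = 156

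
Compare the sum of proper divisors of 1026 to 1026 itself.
abundant

Proper divisors of 1026: sum = 1 + 2 + 3 + 6 + 9 + 18 + 19 + 27 + 38 + 54 + 57 + 114 + 171 + 342 + 513 = 1374
Since 1374 > 1026, 1026 is abundant.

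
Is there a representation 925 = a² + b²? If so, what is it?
5² + 30² (a=5, b=30)

Factorization: 925 = 5^2 × 37
By Fermat: n is sum of two squares iff every prime p ≡ 3 (mod 4) appears to even power.
All primes ≡ 3 (mod 4) appear to even power.
Search a = 0, 1, 2, … for 925 - a² a perfect square: first hit at a = 5: 925 - 25 = 900 = 30².
925 = 5² + 30² = 25 + 900 ✓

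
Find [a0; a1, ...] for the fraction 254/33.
[7; 1, 2, 3, 3]

Euclidean algorithm steps:
254 = 7 × 33 + 23
33 = 1 × 23 + 10
23 = 2 × 10 + 3
10 = 3 × 3 + 1
3 = 3 × 1 + 0
Continued fraction: [7; 1, 2, 3, 3]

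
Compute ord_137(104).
136

137 is prime, so ord(104) divides φ(137) = 136.
Divisors of 136: 1, 2, 4, 8, 17, 34, 68, 136.
Repeated squaring: 104^1 ≡ 104, 104^2 ≡ 130, 104^4 ≡ 49, 104^8 ≡ 72, 104^16 ≡ 115, 104^32 ≡ 73, 104^64 ≡ 123, 104^128 ≡ 59 (mod 137).
Test 104^d mod 137 for each divisor d in increasing order:
104^1 ≡ 104
104^2 ≡ 130
104^4 ≡ 49
104^8 ≡ 72
104^17 = 104^16·104^1 ≡ 41
104^34 = 104^32·104^2 ≡ 37
104^68 = 104^64·104^4 ≡ 136
104^136 = 104^128·104^8 ≡ 1  ← first divisor giving 1
The order is 136.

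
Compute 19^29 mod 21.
10

Repeated squaring. Binary of 29 = 11101.
19^1 ≡ 19 (mod 21); 19^2 ≡ 4 (mod 21); 19^4 ≡ 16 (mod 21); 19^8 ≡ 4 (mod 21); 19^16 ≡ 16 (mod 21)
19^29 = 19^1 × 19^4 × 19^8 × 19^16 ≡ 10 (mod 21)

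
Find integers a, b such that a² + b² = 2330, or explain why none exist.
11² + 47² (a=11, b=47)

Factorization: 2330 = 2 × 5 × 233
By Fermat: n is sum of two squares iff every prime p ≡ 3 (mod 4) appears to even power.
All primes ≡ 3 (mod 4) appear to even power.
Search a = 0, 1, 2, … for 2330 - a² a perfect square: first hit at a = 11: 2330 - 121 = 2209 = 47².
2330 = 11² + 47² = 121 + 2209 ✓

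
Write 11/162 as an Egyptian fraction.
1/15 + 1/810

Greedy algorithm:
11/162: ceiling(162/11) = 15, use 1/15
1/810: ceiling(810/1) = 810, use 1/810
Result: 11/162 = 1/15 + 1/810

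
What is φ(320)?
128

320 = 2^6 × 5
φ(n) = n × ∏(1 - 1/p) for each prime p dividing n
φ(320) = 320 × (1 - 1/2) × (1 - 1/5) = 128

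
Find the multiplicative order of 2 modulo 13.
12

13 is prime, so ord(2) divides φ(13) = 12.
Divisors of 12: 1, 2, 3, 4, 6, 12.
Repeated squaring: 2^1 ≡ 2, 2^2 ≡ 4, 2^4 ≡ 3, 2^8 ≡ 9 (mod 13).
Test 2^d mod 13 for each divisor d in increasing order:
2^1 ≡ 2
2^2 ≡ 4
2^3 = 2^2·2^1 ≡ 8
2^4 ≡ 3
2^6 = 2^4·2^2 ≡ 12
2^12 = 2^8·2^4 ≡ 1  ← first divisor giving 1
The order is 12.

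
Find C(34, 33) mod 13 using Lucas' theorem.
8

Using Lucas' theorem:
Write n=34 and k=33 in base 13:
n in base 13: [2, 8]
k in base 13: [2, 7]
C(34,33) mod 13 = ∏ C(n_i, k_i) mod 13
Digit binomials (mod 13): C(2,2) = 1; C(8,7) = 8
Product: 1 × 8 = 8 ≡ 8 (mod 13)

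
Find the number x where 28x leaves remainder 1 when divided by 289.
31

gcd(28, 289) = 1, so the inverse exists.
Extended Euclidean algorithm on (289, 28):
289 = 10 × 28 + 9  ⟹  9 = (1)·289 + (-10)·28
28 = 3 × 9 + 1  ⟹  1 = (-3)·289 + (31)·28
So (31)·28 ≡ 1 (mod 289), i.e. 28^(-1) ≡ 31 (mod 289).
Check: 28 × 31 = 868 ≡ 1 (mod 289)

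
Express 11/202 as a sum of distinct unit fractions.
1/19 + 1/549 + 1/421413 + 1/295981106202

Greedy algorithm:
11/202: ceiling(202/11) = 19, use 1/19
7/3838: ceiling(3838/7) = 549, use 1/549
5/2107062: ceiling(2107062/5) = 421413, use 1/421413
1/295981106202: ceiling(295981106202/1) = 295981106202, use 1/295981106202
Result: 11/202 = 1/19 + 1/549 + 1/421413 + 1/295981106202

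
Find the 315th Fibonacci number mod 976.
610

Matrix identity: Q^n = [[F_(n+1), F_n], [F_n, F_(n-1)]] with Q = [[1,1],[1,0]].
n = 315 = 100111011₂. Square-and-multiply, entries mod 976:
Q^1 = [[1,1],[1,0]]
Q^2 = (Q^1)² = [[2,1],[1,1]]
Q^4 = (Q^2)² = [[5,3],[3,2]]
Q^9 = (Q^4)²·Q = [[55,34],[34,21]]
Q^19 = (Q^9)²·Q = [[909,277],[277,632]]
Q^39 = (Q^19)²·Q = [[555,210],[210,345]]
Q^78 = (Q^39)² = [[765,632],[632,133]]
Q^157 = (Q^78)²·Q = [[345,841],[841,480]]
Q^315 = (Q^157)²·Q = [[499,610],[610,865]]
F_315 mod 976 = Q^315[0][1] = 610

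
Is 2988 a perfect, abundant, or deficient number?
abundant

Proper divisors of 2988: sum = 1 + 2 + 3 + 4 + 6 + 9 + 12 + 18 + ... + 498 + 747 + 996 + 1494 (17 divisors) = 4656
Since 4656 > 2988, 2988 is abundant.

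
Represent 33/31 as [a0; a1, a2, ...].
[1; 15, 2]

Euclidean algorithm steps:
33 = 1 × 31 + 2
31 = 15 × 2 + 1
2 = 2 × 1 + 0
Continued fraction: [1; 15, 2]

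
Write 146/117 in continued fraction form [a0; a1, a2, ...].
[1; 4, 29]

Euclidean algorithm steps:
146 = 1 × 117 + 29
117 = 4 × 29 + 1
29 = 29 × 1 + 0
Continued fraction: [1; 4, 29]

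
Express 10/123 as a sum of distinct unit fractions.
1/13 + 1/229 + 1/91543 + 1/33520391853

Greedy algorithm:
10/123: ceiling(123/10) = 13, use 1/13
7/1599: ceiling(1599/7) = 229, use 1/229
4/366171: ceiling(366171/4) = 91543, use 1/91543
1/33520391853: ceiling(33520391853/1) = 33520391853, use 1/33520391853
Result: 10/123 = 1/13 + 1/229 + 1/91543 + 1/33520391853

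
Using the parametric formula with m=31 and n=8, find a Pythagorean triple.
(897, 496, 1025)

Euclid's formula: a = m² - n², b = 2mn, c = m² + n²
m = 31, n = 8
a = 31² - 8² = 961 - 64 = 897
b = 2 × 31 × 8 = 496
c = 31² + 8² = 961 + 64 = 1025
Verification: 897² + 496² = 804609 + 246016 = 1050625 = 1025² ✓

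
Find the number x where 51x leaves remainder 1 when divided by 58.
33

gcd(51, 58) = 1, so the inverse exists.
Extended Euclidean algorithm on (58, 51):
58 = 1 × 51 + 7  ⟹  7 = (1)·58 + (-1)·51
51 = 7 × 7 + 2  ⟹  2 = (-7)·58 + (8)·51
7 = 3 × 2 + 1  ⟹  1 = (22)·58 + (-25)·51
So (-25)·51 ≡ 1 (mod 58), i.e. 51^(-1) ≡ -25 ≡ 33 (mod 58).
Check: 51 × 33 = 1683 ≡ 1 (mod 58)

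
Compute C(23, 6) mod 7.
0

Using Lucas' theorem:
Write n=23 and k=6 in base 7:
n in base 7: [3, 2]
k in base 7: [0, 6]
C(23,6) mod 7 = ∏ C(n_i, k_i) mod 7
Digit binomials (mod 7): C(3,0) = 1; C(2,6) = 0 (k_i > n_i)
Product: 1 × 0 = 0 ≡ 0 (mod 7)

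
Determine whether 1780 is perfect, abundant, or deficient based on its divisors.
abundant

Proper divisors of 1780: sum = 1 + 2 + 4 + 5 + 10 + 20 + 89 + 178 + 356 + 445 + 890 = 2000
Since 2000 > 1780, 1780 is abundant.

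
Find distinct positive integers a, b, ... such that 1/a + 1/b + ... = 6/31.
1/6 + 1/38 + 1/1767

Greedy algorithm:
6/31: ceiling(31/6) = 6, use 1/6
5/186: ceiling(186/5) = 38, use 1/38
1/1767: ceiling(1767/1) = 1767, use 1/1767
Result: 6/31 = 1/6 + 1/38 + 1/1767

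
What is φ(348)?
112

348 = 2^2 × 3 × 29
φ(n) = n × ∏(1 - 1/p) for each prime p dividing n
φ(348) = 348 × (1 - 1/2) × (1 - 1/3) × (1 - 1/29) = 112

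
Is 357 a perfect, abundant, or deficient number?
deficient

Proper divisors of 357: sum = 1 + 3 + 7 + 17 + 21 + 51 + 119 = 219
Since 219 < 357, 357 is deficient.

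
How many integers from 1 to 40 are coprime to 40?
16

40 = 2^3 × 5
φ(n) = n × ∏(1 - 1/p) for each prime p dividing n
φ(40) = 40 × (1 - 1/2) × (1 - 1/5) = 16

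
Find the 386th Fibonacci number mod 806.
369

Matrix identity: Q^n = [[F_(n+1), F_n], [F_n, F_(n-1)]] with Q = [[1,1],[1,0]].
n = 386 = 110000010₂. Square-and-multiply, entries mod 806:
Q^1 = [[1,1],[1,0]]
Q^3 = (Q^1)²·Q = [[3,2],[2,1]]
Q^6 = (Q^3)² = [[13,8],[8,5]]
Q^12 = (Q^6)² = [[233,144],[144,89]]
Q^24 = (Q^12)² = [[67,426],[426,447]]
Q^48 = (Q^24)² = [[585,538],[538,47]]
Q^96 = (Q^48)² = [[571,690],[690,687]]
Q^193 = (Q^96)²·Q = [[129,171],[171,764]]
Q^386 = (Q^193)² = [[746,369],[369,377]]
F_386 mod 806 = Q^386[0][1] = 369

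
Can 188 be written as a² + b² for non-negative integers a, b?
Not possible

Factorization: 188 = 2^2 × 47
By Fermat: n is sum of two squares iff every prime p ≡ 3 (mod 4) appears to even power.
Prime(s) ≡ 3 (mod 4) with odd exponent: [(47, 1)]
Therefore 188 cannot be expressed as a² + b².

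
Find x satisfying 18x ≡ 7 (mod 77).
x ≡ 56 (mod 77)

gcd(18, 77) = 1, which divides 7, so solutions exist.
Find 18^(-1) mod 77 by the extended Euclidean algorithm:
77 = 4 × 18 + 5  ⟹  5 = (1)·77 + (-4)·18
18 = 3 × 5 + 3  ⟹  3 = (-3)·77 + (13)·18
5 = 1 × 3 + 2  ⟹  2 = (4)·77 + (-17)·18
3 = 1 × 2 + 1  ⟹  1 = (-7)·77 + (30)·18
So (30)·18 ≡ 1 (mod 77), i.e. 18^(-1) ≡ 30 (mod 77).
x ≡ 30 × 7 = 210 ≡ 56 (mod 77).
Check: 18 × 56 = 1008 ≡ 7 (mod 77).
Unique solution: x ≡ 56 (mod 77)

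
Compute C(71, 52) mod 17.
12

Using Lucas' theorem:
Write n=71 and k=52 in base 17:
n in base 17: [4, 3]
k in base 17: [3, 1]
C(71,52) mod 17 = ∏ C(n_i, k_i) mod 17
Digit binomials (mod 17): C(4,3) = 4; C(3,1) = 3
Product: 4 × 3 = 12 ≡ 12 (mod 17)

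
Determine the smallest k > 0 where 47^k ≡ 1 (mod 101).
50

101 is prime, so ord(47) divides φ(101) = 100.
Divisors of 100: 1, 2, 4, 5, 10, 20, 25, 50, 100.
Repeated squaring: 47^1 ≡ 47, 47^2 ≡ 88, 47^4 ≡ 68, 47^8 ≡ 79, 47^16 ≡ 80, 47^32 ≡ 37, 47^64 ≡ 56 (mod 101).
Test 47^d mod 101 for each divisor d in increasing order:
47^1 ≡ 47
47^2 ≡ 88
47^4 ≡ 68
47^5 = 47^4·47^1 ≡ 65
47^10 = 47^8·47^2 ≡ 84
47^20 = 47^16·47^4 ≡ 87
47^25 = 47^16·47^8·47^1 ≡ 100
47^50 = 47^32·47^16·47^2 ≡ 1  ← first divisor giving 1
The order is 50.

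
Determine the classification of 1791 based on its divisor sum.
deficient

Proper divisors of 1791: sum = 1 + 3 + 9 + 199 + 597 = 809
Since 809 < 1791, 1791 is deficient.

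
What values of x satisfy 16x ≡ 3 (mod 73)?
x ≡ 23 (mod 73)

gcd(16, 73) = 1, which divides 3, so solutions exist.
Find 16^(-1) mod 73 by the extended Euclidean algorithm:
73 = 4 × 16 + 9  ⟹  9 = (1)·73 + (-4)·16
16 = 1 × 9 + 7  ⟹  7 = (-1)·73 + (5)·16
9 = 1 × 7 + 2  ⟹  2 = (2)·73 + (-9)·16
7 = 3 × 2 + 1  ⟹  1 = (-7)·73 + (32)·16
So (32)·16 ≡ 1 (mod 73), i.e. 16^(-1) ≡ 32 (mod 73).
x ≡ 32 × 3 = 96 ≡ 23 (mod 73).
Check: 16 × 23 = 368 ≡ 3 (mod 73).
Unique solution: x ≡ 23 (mod 73)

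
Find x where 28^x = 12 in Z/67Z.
65

Baby-step giant-step with step n = ⌈√67⌉ = 9.
Baby steps 28^j mod 67 (j:value) for j=0..8: 0:1, 1:28, 2:47, 3:43, 4:65, 5:11, 6:40, 7:48, 8:4.
Giant-step multiplier: 28^(-9) ≡ 28^(66-9) = 28^57 ≡ 3 (mod 67).
Giant steps γ_i = 12·3^i mod 67: γ_0=12, γ_1=36, γ_2=41, γ_3=56, γ_4=34, γ_5=35, γ_6=38, γ_7=47 (in table at j=2).
x = i·n + j = 7·9 + 2 = 65.
Check: 28^65 ≡ 12 (mod 67).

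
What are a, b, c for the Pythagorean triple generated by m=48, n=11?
(2183, 1056, 2425)

Euclid's formula: a = m² - n², b = 2mn, c = m² + n²
m = 48, n = 11
a = 48² - 11² = 2304 - 121 = 2183
b = 2 × 48 × 11 = 1056
c = 48² + 11² = 2304 + 121 = 2425
Verification: 2183² + 1056² = 4765489 + 1115136 = 5880625 = 2425² ✓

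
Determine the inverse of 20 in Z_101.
96

gcd(20, 101) = 1, so the inverse exists.
Extended Euclidean algorithm on (101, 20):
101 = 5 × 20 + 1  ⟹  1 = (1)·101 + (-5)·20
So (-5)·20 ≡ 1 (mod 101), i.e. 20^(-1) ≡ -5 ≡ 96 (mod 101).
Check: 20 × 96 = 1920 ≡ 1 (mod 101)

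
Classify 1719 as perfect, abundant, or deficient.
deficient

Proper divisors of 1719: sum = 1 + 3 + 9 + 191 + 573 = 777
Since 777 < 1719, 1719 is deficient.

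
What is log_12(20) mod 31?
2

Baby-step giant-step with step n = ⌈√31⌉ = 6.
Baby steps 12^j mod 31 (j:value) for j=0..5: 0:1, 1:12, 2:20, 3:23, 4:28, 5:26.
h = 20 is already in the table at j=2, so x = 2.
Check: 12^2 ≡ 20 (mod 31).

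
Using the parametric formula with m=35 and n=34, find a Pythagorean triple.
(69, 2380, 2381)

Euclid's formula: a = m² - n², b = 2mn, c = m² + n²
m = 35, n = 34
a = 35² - 34² = 1225 - 1156 = 69
b = 2 × 35 × 34 = 2380
c = 35² + 34² = 1225 + 1156 = 2381
Verification: 69² + 2380² = 4761 + 5664400 = 5669161 = 2381² ✓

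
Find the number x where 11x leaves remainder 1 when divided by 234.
149

gcd(11, 234) = 1, so the inverse exists.
Extended Euclidean algorithm on (234, 11):
234 = 21 × 11 + 3  ⟹  3 = (1)·234 + (-21)·11
11 = 3 × 3 + 2  ⟹  2 = (-3)·234 + (64)·11
3 = 1 × 2 + 1  ⟹  1 = (4)·234 + (-85)·11
So (-85)·11 ≡ 1 (mod 234), i.e. 11^(-1) ≡ -85 ≡ 149 (mod 234).
Check: 11 × 149 = 1639 ≡ 1 (mod 234)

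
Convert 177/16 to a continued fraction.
[11; 16]

Euclidean algorithm steps:
177 = 11 × 16 + 1
16 = 16 × 1 + 0
Continued fraction: [11; 16]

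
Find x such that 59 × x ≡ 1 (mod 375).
89

gcd(59, 375) = 1, so the inverse exists.
Extended Euclidean algorithm on (375, 59):
375 = 6 × 59 + 21  ⟹  21 = (1)·375 + (-6)·59
59 = 2 × 21 + 17  ⟹  17 = (-2)·375 + (13)·59
21 = 1 × 17 + 4  ⟹  4 = (3)·375 + (-19)·59
17 = 4 × 4 + 1  ⟹  1 = (-14)·375 + (89)·59
So (89)·59 ≡ 1 (mod 375), i.e. 59^(-1) ≡ 89 (mod 375).
Check: 59 × 89 = 5251 ≡ 1 (mod 375)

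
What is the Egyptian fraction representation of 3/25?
1/9 + 1/113 + 1/25425

Greedy algorithm:
3/25: ceiling(25/3) = 9, use 1/9
2/225: ceiling(225/2) = 113, use 1/113
1/25425: ceiling(25425/1) = 25425, use 1/25425
Result: 3/25 = 1/9 + 1/113 + 1/25425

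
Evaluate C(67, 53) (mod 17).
1

Using Lucas' theorem:
Write n=67 and k=53 in base 17:
n in base 17: [3, 16]
k in base 17: [3, 2]
C(67,53) mod 17 = ∏ C(n_i, k_i) mod 17
Digit binomials (mod 17): C(3,3) = 1; C(16,2) = 120 ≡ 1
Product: 1 × 1 = 1 ≡ 1 (mod 17)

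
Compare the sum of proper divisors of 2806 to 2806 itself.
deficient

Proper divisors of 2806: sum = 1 + 2 + 23 + 46 + 61 + 122 + 1403 = 1658
Since 1658 < 2806, 2806 is deficient.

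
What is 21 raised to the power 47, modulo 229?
199

Repeated squaring. Binary of 47 = 101111.
21^1 ≡ 21 (mod 229); 21^2 ≡ 212 (mod 229); 21^4 ≡ 60 (mod 229); 21^8 ≡ 165 (mod 229); 21^16 ≡ 203 (mod 229); 21^32 ≡ 218 (mod 229)
21^47 = 21^1 × 21^2 × 21^4 × 21^8 × 21^32 ≡ 199 (mod 229)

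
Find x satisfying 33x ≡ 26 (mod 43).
x ≡ 6 (mod 43)

gcd(33, 43) = 1, which divides 26, so solutions exist.
Find 33^(-1) mod 43 by the extended Euclidean algorithm:
43 = 1 × 33 + 10  ⟹  10 = (1)·43 + (-1)·33
33 = 3 × 10 + 3  ⟹  3 = (-3)·43 + (4)·33
10 = 3 × 3 + 1  ⟹  1 = (10)·43 + (-13)·33
So (-13)·33 ≡ 1 (mod 43), i.e. 33^(-1) ≡ -13 ≡ 30 (mod 43).
x ≡ 30 × 26 = 780 ≡ 6 (mod 43).
Check: 33 × 6 = 198 ≡ 26 (mod 43).
Unique solution: x ≡ 6 (mod 43)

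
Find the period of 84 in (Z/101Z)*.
5

101 is prime, so ord(84) divides φ(101) = 100.
Divisors of 100: 1, 2, 4, 5, 10, 20, 25, 50, 100.
Repeated squaring: 84^1 ≡ 84, 84^2 ≡ 87, 84^4 ≡ 95, 84^8 ≡ 36, 84^16 ≡ 84, 84^32 ≡ 87, 84^64 ≡ 95 (mod 101).
Test 84^d mod 101 for each divisor d in increasing order:
84^1 ≡ 84
84^2 ≡ 87
84^4 ≡ 95
84^5 = 84^4·84^1 ≡ 1  ← first divisor giving 1
The order is 5.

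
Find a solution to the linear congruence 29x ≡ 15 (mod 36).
x ≡ 3 (mod 36)

gcd(29, 36) = 1, which divides 15, so solutions exist.
Find 29^(-1) mod 36 by the extended Euclidean algorithm:
36 = 1 × 29 + 7  ⟹  7 = (1)·36 + (-1)·29
29 = 4 × 7 + 1  ⟹  1 = (-4)·36 + (5)·29
So (5)·29 ≡ 1 (mod 36), i.e. 29^(-1) ≡ 5 (mod 36).
x ≡ 5 × 15 = 75 ≡ 3 (mod 36).
Check: 29 × 3 = 87 ≡ 15 (mod 36).
Unique solution: x ≡ 3 (mod 36)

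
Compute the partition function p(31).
6842

p(n) counts ways to write n as a sum of positive integers (order ignored).
Euler's pentagonal recurrence: p(k) = p(k-1) + p(k-2) - p(k-5) - p(k-7) + p(k-12) + p(k-15) - ... (offsets j(3j∓1)/2, signs ++--, p(0)=1, p(<0)=0).
DP table for k = 0..30: p(0)=1, p(1)=1, p(2)=2, p(3)=3, p(4)=5, p(5)=7, p(6)=11, p(7)=15, p(8)=22, p(9)=30, p(10)=42, p(11)=56, p(12)=77, p(13)=101, p(14)=135, p(15)=176, p(16)=231, p(17)=297, p(18)=385, p(19)=490, p(20)=627, p(21)=792, p(22)=1002, p(23)=1255, p(24)=1575, p(25)=1958, p(26)=2436, p(27)=3010, p(28)=3718, p(29)=4565, p(30)=5604.
Final step: p(31) = p(30) + p(29) - p(26) - p(24) + p(19) + p(16) - p(9) - p(5)
= 5604 + 4565 - 2436 - 1575 + 490 + 231 - 30 - 7
= 6842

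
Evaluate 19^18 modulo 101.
80

Repeated squaring. Binary of 18 = 10010.
19^1 ≡ 19 (mod 101); 19^2 ≡ 58 (mod 101); 19^4 ≡ 31 (mod 101); 19^8 ≡ 52 (mod 101); 19^16 ≡ 78 (mod 101)
19^18 = 19^2 × 19^16 ≡ 80 (mod 101)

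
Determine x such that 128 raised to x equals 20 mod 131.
44

Baby-step giant-step with step n = ⌈√131⌉ = 12.
Baby steps 128^j mod 131 (j:value) for j=0..11: 0:1, 1:128, 2:9, 3:104, 4:81, 5:19, 6:74, 7:40, 8:11, 9:98, 10:99, 11:96.
Giant-step multiplier: 128^(-12) ≡ 128^(130-12) = 128^118 ≡ 5 (mod 131).
Giant steps γ_i = 20·5^i mod 131: γ_0=20, γ_1=100, γ_2=107, γ_3=11 (in table at j=8).
x = i·n + j = 3·12 + 8 = 44.
Check: 128^44 ≡ 20 (mod 131).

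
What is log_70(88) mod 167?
50

Baby-step giant-step with step n = ⌈√167⌉ = 13.
Baby steps 70^j mod 167 (j:value) for j=0..12: 0:1, 1:70, 2:57, 3:149, 4:76, 5:143, 6:157, 7:135, 8:98, 9:13, 10:75, 11:73, 12:100.
Giant-step multiplier: 70^(-13) ≡ 70^(166-13) = 70^153 ≡ 155 (mod 167).
Giant steps γ_i = 88·155^i mod 167: γ_0=88, γ_1=113, γ_2=147, γ_3=73 (in table at j=11).
x = i·n + j = 3·13 + 11 = 50.
Check: 70^50 ≡ 88 (mod 167).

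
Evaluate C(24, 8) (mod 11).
0

Using Lucas' theorem:
Write n=24 and k=8 in base 11:
n in base 11: [2, 2]
k in base 11: [0, 8]
C(24,8) mod 11 = ∏ C(n_i, k_i) mod 11
Digit binomials (mod 11): C(2,0) = 1; C(2,8) = 0 (k_i > n_i)
Product: 1 × 0 = 0 ≡ 0 (mod 11)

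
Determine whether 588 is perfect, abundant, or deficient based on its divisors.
abundant

Proper divisors of 588: sum = 1 + 2 + 3 + 4 + 6 + 7 + 12 + 14 + ... + 98 + 147 + 196 + 294 (17 divisors) = 1008
Since 1008 > 588, 588 is abundant.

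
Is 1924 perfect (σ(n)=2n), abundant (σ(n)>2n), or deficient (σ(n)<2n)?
deficient

Proper divisors of 1924: sum = 1 + 2 + 4 + 13 + 26 + 37 + 52 + 74 + 148 + 481 + 962 = 1800
Since 1800 < 1924, 1924 is deficient.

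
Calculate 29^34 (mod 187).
25

Repeated squaring. Binary of 34 = 100010.
29^1 ≡ 29 (mod 187); 29^2 ≡ 93 (mod 187); 29^4 ≡ 47 (mod 187); 29^8 ≡ 152 (mod 187); 29^16 ≡ 103 (mod 187); 29^32 ≡ 137 (mod 187)
29^34 = 29^2 × 29^32 ≡ 25 (mod 187)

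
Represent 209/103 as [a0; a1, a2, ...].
[2; 34, 3]

Euclidean algorithm steps:
209 = 2 × 103 + 3
103 = 34 × 3 + 1
3 = 3 × 1 + 0
Continued fraction: [2; 34, 3]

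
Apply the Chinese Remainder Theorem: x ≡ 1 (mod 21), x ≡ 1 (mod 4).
1

Using Chinese Remainder Theorem:
M = 21 × 4 = 84
M1 = 4, M2 = 21
y1 = 4^(-1) mod 21 = 16
y2 = 21^(-1) mod 4 = 1
x = (1×4×16 + 1×21×1) mod 84 = 1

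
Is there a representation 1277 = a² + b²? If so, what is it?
11² + 34² (a=11, b=34)

Factorization: 1277 = 1277
By Fermat: n is sum of two squares iff every prime p ≡ 3 (mod 4) appears to even power.
All primes ≡ 3 (mod 4) appear to even power.
Search a = 0, 1, 2, … for 1277 - a² a perfect square: first hit at a = 11: 1277 - 121 = 1156 = 34².
1277 = 11² + 34² = 121 + 1156 ✓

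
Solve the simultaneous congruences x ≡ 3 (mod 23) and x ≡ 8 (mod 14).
302

Using Chinese Remainder Theorem:
M = 23 × 14 = 322
M1 = 14, M2 = 23
y1 = 14^(-1) mod 23 = 5
y2 = 23^(-1) mod 14 = 11
x = (3×14×5 + 8×23×11) mod 322 = 302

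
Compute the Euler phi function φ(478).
238

478 = 2 × 239
φ(n) = n × ∏(1 - 1/p) for each prime p dividing n
φ(478) = 478 × (1 - 1/2) × (1 - 1/239) = 238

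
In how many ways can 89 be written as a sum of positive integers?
49995925

p(n) counts ways to write n as a sum of positive integers (order ignored).
Euler's pentagonal recurrence: p(k) = p(k-1) + p(k-2) - p(k-5) - p(k-7) + p(k-12) + p(k-15) - ... (offsets j(3j∓1)/2, signs ++--, p(0)=1, p(<0)=0).
DP table for k = 0..88: p(0)=1, p(1)=1, p(2)=2, p(3)=3, p(4)=5, p(5)=7, p(6)=11, p(7)=15, p(8)=22, p(9)=30, p(10)=42, p(11)=56, p(12)=77, p(13)=101, p(14)=135, p(15)=176, p(16)=231, p(17)=297, p(18)=385, p(19)=490, p(20)=627, p(21)=792, p(22)=1002, p(23)=1255, p(24)=1575, p(25)=1958, p(26)=2436, p(27)=3010, p(28)=3718, p(29)=4565, p(30)=5604, p(31)=6842, p(32)=8349, p(33)=10143, p(34)=12310, p(35)=14883, p(36)=17977, p(37)=21637, p(38)=26015, p(39)=31185, p(40)=37338, p(41)=44583, p(42)=53174, p(43)=63261, p(44)=75175, p(45)=89134, p(46)=105558, p(47)=124754, p(48)=147273, p(49)=173525, p(50)=204226, p(51)=239943, p(52)=281589, p(53)=329931, p(54)=386155, p(55)=451276, p(56)=526823, p(57)=614154, p(58)=715220, p(59)=831820, p(60)=966467, p(61)=1121505, p(62)=1300156, p(63)=1505499, p(64)=1741630, p(65)=2012558, p(66)=2323520, p(67)=2679689, p(68)=3087735, p(69)=3554345, p(70)=4087968, p(71)=4697205, p(72)=5392783, p(73)=6185689, p(74)=7089500, p(75)=8118264, p(76)=9289091, p(77)=10619863, p(78)=12132164, p(79)=13848650, p(80)=15796476, p(81)=18004327, p(82)=20506255, p(83)=23338469, p(84)=26543660, p(85)=30167357, p(86)=34262962, p(87)=38887673, p(88)=44108109.
Final step: p(89) = p(88) + p(87) - p(84) - p(82) + p(77) + p(74) - p(67) - p(63) + p(54) + p(49) - p(38) - p(32) + p(19) + p(12)
= 44108109 + 38887673 - 26543660 - 20506255 + 10619863 + 7089500 - 2679689 - 1505499 + 386155 + 173525 - 26015 - 8349 + 490 + 77
= 49995925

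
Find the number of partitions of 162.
129913904637

p(n) counts ways to write n as a sum of positive integers (order ignored).
Euler's pentagonal recurrence: p(k) = p(k-1) + p(k-2) - p(k-5) - p(k-7) + p(k-12) + p(k-15) - ... (offsets j(3j∓1)/2, signs ++--, p(0)=1, p(<0)=0).
DP table for k = 0..161: p(0)=1, p(1)=1, p(2)=2, p(3)=3, p(4)=5, p(5)=7, p(6)=11, p(7)=15, p(8)=22, p(9)=30, p(10)=42, p(11)=56, p(12)=77, p(13)=101, p(14)=135, p(15)=176, p(16)=231, p(17)=297, p(18)=385, p(19)=490, p(20)=627, p(21)=792, p(22)=1002, p(23)=1255, p(24)=1575, p(25)=1958, p(26)=2436, p(27)=3010, p(28)=3718, p(29)=4565, p(30)=5604, p(31)=6842, p(32)=8349, p(33)=10143, p(34)=12310, p(35)=14883, p(36)=17977, p(37)=21637, p(38)=26015, p(39)=31185, p(40)=37338, p(41)=44583, p(42)=53174, p(43)=63261, p(44)=75175, p(45)=89134, p(46)=105558, p(47)=124754, p(48)=147273, p(49)=173525, p(50)=204226, p(51)=239943, p(52)=281589, p(53)=329931, p(54)=386155, p(55)=451276, p(56)=526823, p(57)=614154, p(58)=715220, p(59)=831820, p(60)=966467, p(61)=1121505, p(62)=1300156, p(63)=1505499, p(64)=1741630, p(65)=2012558, p(66)=2323520, p(67)=2679689, p(68)=3087735, p(69)=3554345, p(70)=4087968, p(71)=4697205, p(72)=5392783, p(73)=6185689, p(74)=7089500, p(75)=8118264, p(76)=9289091, p(77)=10619863, p(78)=12132164, p(79)=13848650, p(80)=15796476, p(81)=18004327, p(82)=20506255, p(83)=23338469, p(84)=26543660, p(85)=30167357, p(86)=34262962, p(87)=38887673, p(88)=44108109, p(89)=49995925, p(90)=56634173, p(91)=64112359, p(92)=72533807, p(93)=82010177, p(94)=92669720, p(95)=104651419, p(96)=118114304, p(97)=133230930, p(98)=150198136, p(99)=169229875, p(100)=190569292, p(101)=214481126, p(102)=241265379, p(103)=271248950, p(104)=304801365, p(105)=342325709, p(106)=384276336, p(107)=431149389, p(108)=483502844, p(109)=541946240, p(110)=607163746, p(111)=679903203, p(112)=761002156, p(113)=851376628, p(114)=952050665, p(115)=1064144451, p(116)=1188908248, p(117)=1327710076, p(118)=1482074143, p(119)=1653668665, p(120)=1844349560, p(121)=2056148051, p(122)=2291320912, p(123)=2552338241, p(124)=2841940500, p(125)=3163127352, p(126)=3519222692, p(127)=3913864295, p(128)=4351078600, p(129)=4835271870, p(130)=5371315400, p(131)=5964539504, p(132)=6620830889, p(133)=7346629512, p(134)=8149040695, p(135)=9035836076, p(136)=10015581680, p(137)=11097645016, p(138)=12292341831, p(139)=13610949895, p(140)=15065878135, p(141)=16670689208, p(142)=18440293320, p(143)=20390982757, p(144)=22540654445, p(145)=24908858009, p(146)=27517052599, p(147)=30388671978, p(148)=33549419497, p(149)=37027355200, p(150)=40853235313, p(151)=45060624582, p(152)=49686288421, p(153)=54770336324, p(154)=60356673280, p(155)=66493182097, p(156)=73232243759, p(157)=80630964769, p(158)=88751778802, p(159)=97662728555, p(160)=107438159466, p(161)=118159068427.
Final step: p(162) = p(161) + p(160) - p(157) - p(155) + p(150) + p(147) - p(140) - p(136) + p(127) + p(122) - p(111) - p(105) + p(92) + p(85) - p(70) - p(62) + p(45) + p(36) - p(17) - p(7)
= 118159068427 + 107438159466 - 80630964769 - 66493182097 + 40853235313 + 30388671978 - 15065878135 - 10015581680 + 3913864295 + 2291320912 - 679903203 - 342325709 + 72533807 + 30167357 - 4087968 - 1300156 + 89134 + 17977 - 297 - 15
= 129913904637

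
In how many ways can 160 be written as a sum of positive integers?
107438159466

p(n) counts ways to write n as a sum of positive integers (order ignored).
Euler's pentagonal recurrence: p(k) = p(k-1) + p(k-2) - p(k-5) - p(k-7) + p(k-12) + p(k-15) - ... (offsets j(3j∓1)/2, signs ++--, p(0)=1, p(<0)=0).
DP table for k = 0..159: p(0)=1, p(1)=1, p(2)=2, p(3)=3, p(4)=5, p(5)=7, p(6)=11, p(7)=15, p(8)=22, p(9)=30, p(10)=42, p(11)=56, p(12)=77, p(13)=101, p(14)=135, p(15)=176, p(16)=231, p(17)=297, p(18)=385, p(19)=490, p(20)=627, p(21)=792, p(22)=1002, p(23)=1255, p(24)=1575, p(25)=1958, p(26)=2436, p(27)=3010, p(28)=3718, p(29)=4565, p(30)=5604, p(31)=6842, p(32)=8349, p(33)=10143, p(34)=12310, p(35)=14883, p(36)=17977, p(37)=21637, p(38)=26015, p(39)=31185, p(40)=37338, p(41)=44583, p(42)=53174, p(43)=63261, p(44)=75175, p(45)=89134, p(46)=105558, p(47)=124754, p(48)=147273, p(49)=173525, p(50)=204226, p(51)=239943, p(52)=281589, p(53)=329931, p(54)=386155, p(55)=451276, p(56)=526823, p(57)=614154, p(58)=715220, p(59)=831820, p(60)=966467, p(61)=1121505, p(62)=1300156, p(63)=1505499, p(64)=1741630, p(65)=2012558, p(66)=2323520, p(67)=2679689, p(68)=3087735, p(69)=3554345, p(70)=4087968, p(71)=4697205, p(72)=5392783, p(73)=6185689, p(74)=7089500, p(75)=8118264, p(76)=9289091, p(77)=10619863, p(78)=12132164, p(79)=13848650, p(80)=15796476, p(81)=18004327, p(82)=20506255, p(83)=23338469, p(84)=26543660, p(85)=30167357, p(86)=34262962, p(87)=38887673, p(88)=44108109, p(89)=49995925, p(90)=56634173, p(91)=64112359, p(92)=72533807, p(93)=82010177, p(94)=92669720, p(95)=104651419, p(96)=118114304, p(97)=133230930, p(98)=150198136, p(99)=169229875, p(100)=190569292, p(101)=214481126, p(102)=241265379, p(103)=271248950, p(104)=304801365, p(105)=342325709, p(106)=384276336, p(107)=431149389, p(108)=483502844, p(109)=541946240, p(110)=607163746, p(111)=679903203, p(112)=761002156, p(113)=851376628, p(114)=952050665, p(115)=1064144451, p(116)=1188908248, p(117)=1327710076, p(118)=1482074143, p(119)=1653668665, p(120)=1844349560, p(121)=2056148051, p(122)=2291320912, p(123)=2552338241, p(124)=2841940500, p(125)=3163127352, p(126)=3519222692, p(127)=3913864295, p(128)=4351078600, p(129)=4835271870, p(130)=5371315400, p(131)=5964539504, p(132)=6620830889, p(133)=7346629512, p(134)=8149040695, p(135)=9035836076, p(136)=10015581680, p(137)=11097645016, p(138)=12292341831, p(139)=13610949895, p(140)=15065878135, p(141)=16670689208, p(142)=18440293320, p(143)=20390982757, p(144)=22540654445, p(145)=24908858009, p(146)=27517052599, p(147)=30388671978, p(148)=33549419497, p(149)=37027355200, p(150)=40853235313, p(151)=45060624582, p(152)=49686288421, p(153)=54770336324, p(154)=60356673280, p(155)=66493182097, p(156)=73232243759, p(157)=80630964769, p(158)=88751778802, p(159)=97662728555.
Final step: p(160) = p(159) + p(158) - p(155) - p(153) + p(148) + p(145) - p(138) - p(134) + p(125) + p(120) - p(109) - p(103) + p(90) + p(83) - p(68) - p(60) + p(43) + p(34) - p(15) - p(5)
= 97662728555 + 88751778802 - 66493182097 - 54770336324 + 33549419497 + 24908858009 - 12292341831 - 8149040695 + 3163127352 + 1844349560 - 541946240 - 271248950 + 56634173 + 23338469 - 3087735 - 966467 + 63261 + 12310 - 176 - 7
= 107438159466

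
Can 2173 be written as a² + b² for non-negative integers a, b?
18² + 43² (a=18, b=43)

Factorization: 2173 = 41 × 53
By Fermat: n is sum of two squares iff every prime p ≡ 3 (mod 4) appears to even power.
All primes ≡ 3 (mod 4) appear to even power.
Search a = 0, 1, 2, … for 2173 - a² a perfect square: first hit at a = 18: 2173 - 324 = 1849 = 43².
2173 = 18² + 43² = 324 + 1849 ✓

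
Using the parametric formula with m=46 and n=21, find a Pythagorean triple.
(1675, 1932, 2557)

Euclid's formula: a = m² - n², b = 2mn, c = m² + n²
m = 46, n = 21
a = 46² - 21² = 2116 - 441 = 1675
b = 2 × 46 × 21 = 1932
c = 46² + 21² = 2116 + 441 = 2557
Verification: 1675² + 1932² = 2805625 + 3732624 = 6538249 = 2557² ✓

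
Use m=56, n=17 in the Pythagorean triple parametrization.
(2847, 1904, 3425)

Euclid's formula: a = m² - n², b = 2mn, c = m² + n²
m = 56, n = 17
a = 56² - 17² = 3136 - 289 = 2847
b = 2 × 56 × 17 = 1904
c = 56² + 17² = 3136 + 289 = 3425
Verification: 2847² + 1904² = 8105409 + 3625216 = 11730625 = 3425² ✓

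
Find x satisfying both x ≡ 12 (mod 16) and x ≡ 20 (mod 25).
220

Using Chinese Remainder Theorem:
M = 16 × 25 = 400
M1 = 25, M2 = 16
y1 = 25^(-1) mod 16 = 9
y2 = 16^(-1) mod 25 = 11
x = (12×25×9 + 20×16×11) mod 400 = 220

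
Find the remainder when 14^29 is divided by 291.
68

Repeated squaring. Binary of 29 = 11101.
14^1 ≡ 14 (mod 291); 14^2 ≡ 196 (mod 291); 14^4 ≡ 4 (mod 291); 14^8 ≡ 16 (mod 291); 14^16 ≡ 256 (mod 291)
14^29 = 14^1 × 14^4 × 14^8 × 14^16 ≡ 68 (mod 291)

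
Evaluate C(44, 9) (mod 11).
0

Using Lucas' theorem:
Write n=44 and k=9 in base 11:
n in base 11: [4, 0]
k in base 11: [0, 9]
C(44,9) mod 11 = ∏ C(n_i, k_i) mod 11
Digit binomials (mod 11): C(4,0) = 1; C(0,9) = 0 (k_i > n_i)
Product: 1 × 0 = 0 ≡ 0 (mod 11)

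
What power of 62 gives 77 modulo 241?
226

Baby-step giant-step with step n = ⌈√241⌉ = 16.
Baby steps 62^j mod 241 (j:value) for j=0..15: 0:1, 1:62, 2:229, 3:220, 4:144, 5:11, 6:200, 7:109, 8:10, 9:138, 10:121, 11:31, 12:235, 13:110, 14:72, 15:126.
Giant-step multiplier: 62^(-16) ≡ 62^(240-16) = 62^224 ≡ 94 (mod 241).
Giant steps γ_i = 77·94^i mod 241: γ_0=77, γ_1=8, γ_2=29, γ_3=75, γ_4=61, γ_5=191, γ_6=120, γ_7=194, γ_8=161, γ_9=192, γ_10=214, γ_11=113, γ_12=18, γ_13=5, γ_14=229 (in table at j=2).
x = i·n + j = 14·16 + 2 = 226.
Check: 62^226 ≡ 77 (mod 241).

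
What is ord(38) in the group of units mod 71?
35

71 is prime, so ord(38) divides φ(71) = 70.
Divisors of 70: 1, 2, 5, 7, 10, 14, 35, 70.
Repeated squaring: 38^1 ≡ 38, 38^2 ≡ 24, 38^4 ≡ 8, 38^8 ≡ 64, 38^16 ≡ 49, 38^32 ≡ 58, 38^64 ≡ 27 (mod 71).
Test 38^d mod 71 for each divisor d in increasing order:
38^1 ≡ 38
38^2 ≡ 24
38^5 = 38^4·38^1 ≡ 20
38^7 = 38^4·38^2·38^1 ≡ 54
38^10 = 38^8·38^2 ≡ 45
38^14 = 38^8·38^4·38^2 ≡ 5
38^35 = 38^32·38^2·38^1 ≡ 1  ← first divisor giving 1
The order is 35.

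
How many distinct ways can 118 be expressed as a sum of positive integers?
1482074143

p(n) counts ways to write n as a sum of positive integers (order ignored).
Euler's pentagonal recurrence: p(k) = p(k-1) + p(k-2) - p(k-5) - p(k-7) + p(k-12) + p(k-15) - ... (offsets j(3j∓1)/2, signs ++--, p(0)=1, p(<0)=0).
DP table for k = 0..117: p(0)=1, p(1)=1, p(2)=2, p(3)=3, p(4)=5, p(5)=7, p(6)=11, p(7)=15, p(8)=22, p(9)=30, p(10)=42, p(11)=56, p(12)=77, p(13)=101, p(14)=135, p(15)=176, p(16)=231, p(17)=297, p(18)=385, p(19)=490, p(20)=627, p(21)=792, p(22)=1002, p(23)=1255, p(24)=1575, p(25)=1958, p(26)=2436, p(27)=3010, p(28)=3718, p(29)=4565, p(30)=5604, p(31)=6842, p(32)=8349, p(33)=10143, p(34)=12310, p(35)=14883, p(36)=17977, p(37)=21637, p(38)=26015, p(39)=31185, p(40)=37338, p(41)=44583, p(42)=53174, p(43)=63261, p(44)=75175, p(45)=89134, p(46)=105558, p(47)=124754, p(48)=147273, p(49)=173525, p(50)=204226, p(51)=239943, p(52)=281589, p(53)=329931, p(54)=386155, p(55)=451276, p(56)=526823, p(57)=614154, p(58)=715220, p(59)=831820, p(60)=966467, p(61)=1121505, p(62)=1300156, p(63)=1505499, p(64)=1741630, p(65)=2012558, p(66)=2323520, p(67)=2679689, p(68)=3087735, p(69)=3554345, p(70)=4087968, p(71)=4697205, p(72)=5392783, p(73)=6185689, p(74)=7089500, p(75)=8118264, p(76)=9289091, p(77)=10619863, p(78)=12132164, p(79)=13848650, p(80)=15796476, p(81)=18004327, p(82)=20506255, p(83)=23338469, p(84)=26543660, p(85)=30167357, p(86)=34262962, p(87)=38887673, p(88)=44108109, p(89)=49995925, p(90)=56634173, p(91)=64112359, p(92)=72533807, p(93)=82010177, p(94)=92669720, p(95)=104651419, p(96)=118114304, p(97)=133230930, p(98)=150198136, p(99)=169229875, p(100)=190569292, p(101)=214481126, p(102)=241265379, p(103)=271248950, p(104)=304801365, p(105)=342325709, p(106)=384276336, p(107)=431149389, p(108)=483502844, p(109)=541946240, p(110)=607163746, p(111)=679903203, p(112)=761002156, p(113)=851376628, p(114)=952050665, p(115)=1064144451, p(116)=1188908248, p(117)=1327710076.
Final step: p(118) = p(117) + p(116) - p(113) - p(111) + p(106) + p(103) - p(96) - p(92) + p(83) + p(78) - p(67) - p(61) + p(48) + p(41) - p(26) - p(18) + p(1)
= 1327710076 + 1188908248 - 851376628 - 679903203 + 384276336 + 271248950 - 118114304 - 72533807 + 23338469 + 12132164 - 2679689 - 1121505 + 147273 + 44583 - 2436 - 385 + 1
= 1482074143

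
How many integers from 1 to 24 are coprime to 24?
8

24 = 2^3 × 3
φ(n) = n × ∏(1 - 1/p) for each prime p dividing n
φ(24) = 24 × (1 - 1/2) × (1 - 1/3) = 8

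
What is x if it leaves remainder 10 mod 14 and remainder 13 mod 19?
108

Using Chinese Remainder Theorem:
M = 14 × 19 = 266
M1 = 19, M2 = 14
y1 = 19^(-1) mod 14 = 3
y2 = 14^(-1) mod 19 = 15
x = (10×19×3 + 13×14×15) mod 266 = 108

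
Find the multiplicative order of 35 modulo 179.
178

179 is prime, so ord(35) divides φ(179) = 178.
Divisors of 178: 1, 2, 89, 178.
Repeated squaring: 35^1 ≡ 35, 35^2 ≡ 151, 35^4 ≡ 68, 35^8 ≡ 149, 35^16 ≡ 5, 35^32 ≡ 25, 35^64 ≡ 88, 35^128 ≡ 47 (mod 179).
Test 35^d mod 179 for each divisor d in increasing order:
35^1 ≡ 35
35^2 ≡ 151
35^89 = 35^64·35^16·35^8·35^1 ≡ 178
35^178 = 35^128·35^32·35^16·35^2 ≡ 1  ← first divisor giving 1
The order is 178.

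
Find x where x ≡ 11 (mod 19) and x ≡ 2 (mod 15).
182

Using Chinese Remainder Theorem:
M = 19 × 15 = 285
M1 = 15, M2 = 19
y1 = 15^(-1) mod 19 = 14
y2 = 19^(-1) mod 15 = 4
x = (11×15×14 + 2×19×4) mod 285 = 182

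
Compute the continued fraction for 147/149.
[0; 1, 73, 2]

Euclidean algorithm steps:
147 = 0 × 149 + 147
149 = 1 × 147 + 2
147 = 73 × 2 + 1
2 = 2 × 1 + 0
Continued fraction: [0; 1, 73, 2]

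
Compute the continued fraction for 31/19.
[1; 1, 1, 1, 2, 2]

Euclidean algorithm steps:
31 = 1 × 19 + 12
19 = 1 × 12 + 7
12 = 1 × 7 + 5
7 = 1 × 5 + 2
5 = 2 × 2 + 1
2 = 2 × 1 + 0
Continued fraction: [1; 1, 1, 1, 2, 2]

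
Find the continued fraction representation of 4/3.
[1; 3]

Euclidean algorithm steps:
4 = 1 × 3 + 1
3 = 3 × 1 + 0
Continued fraction: [1; 3]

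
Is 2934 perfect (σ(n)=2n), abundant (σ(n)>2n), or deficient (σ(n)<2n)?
abundant

Proper divisors of 2934: sum = 1 + 2 + 3 + 6 + 9 + 18 + 163 + 326 + 489 + 978 + 1467 = 3462
Since 3462 > 2934, 2934 is abundant.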